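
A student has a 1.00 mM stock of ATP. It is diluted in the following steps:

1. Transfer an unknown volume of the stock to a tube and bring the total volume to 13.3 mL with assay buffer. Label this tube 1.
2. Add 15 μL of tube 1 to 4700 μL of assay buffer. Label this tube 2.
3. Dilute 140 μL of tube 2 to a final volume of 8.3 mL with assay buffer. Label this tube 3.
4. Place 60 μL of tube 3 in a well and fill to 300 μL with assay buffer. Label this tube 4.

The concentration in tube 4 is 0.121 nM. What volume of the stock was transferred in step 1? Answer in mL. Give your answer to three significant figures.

0.150 mL

Step 1: v brought to 13.3 mL → factor = 13.3 mL/v
Step 2: 15 μL + 4700 μL = 4715 μL total → factor 4715/15 = 314.33
Step 3: 140 μL brought to 8.3 mL → factor 8300/140 = 59.286
Step 4: 60 μL brought to 300 μL → factor 300/60 = 5
Product of known-step factors = 93177
Overall factor = 1.00 mM / (0.121 nM) = 8.2645 × 10^6
Step-1 factor = 8.2645 × 10^6 / 93177 = 88.696
v = 13.3 mL / 88.696 = 0.150 mL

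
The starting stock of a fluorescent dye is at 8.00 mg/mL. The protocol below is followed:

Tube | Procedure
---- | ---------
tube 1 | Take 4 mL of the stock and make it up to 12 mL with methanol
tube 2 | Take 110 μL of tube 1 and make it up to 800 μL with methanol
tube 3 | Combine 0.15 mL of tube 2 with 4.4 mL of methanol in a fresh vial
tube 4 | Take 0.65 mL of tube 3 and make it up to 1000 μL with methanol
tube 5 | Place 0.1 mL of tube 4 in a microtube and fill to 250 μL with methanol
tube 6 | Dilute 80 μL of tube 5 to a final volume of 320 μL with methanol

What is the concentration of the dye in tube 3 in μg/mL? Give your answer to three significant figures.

Step 1: 4 mL brought to 12 mL → factor 12/4 = 3
Step 2: 110 μL brought to 800 μL → factor 800/110 = 7.2727
Step 3: 0.15 mL + 4.4 mL = 4.55 mL total → factor 4.55/0.15 = 30.333
Dilution factor through tube 3 = 3 × 7.2727 × 30.333 = 661.82
[tube 3] = 8.00 mg/mL / 661.82 = 0.01209 mg/mL = 12.1 μg/mL

12.1 μg/mL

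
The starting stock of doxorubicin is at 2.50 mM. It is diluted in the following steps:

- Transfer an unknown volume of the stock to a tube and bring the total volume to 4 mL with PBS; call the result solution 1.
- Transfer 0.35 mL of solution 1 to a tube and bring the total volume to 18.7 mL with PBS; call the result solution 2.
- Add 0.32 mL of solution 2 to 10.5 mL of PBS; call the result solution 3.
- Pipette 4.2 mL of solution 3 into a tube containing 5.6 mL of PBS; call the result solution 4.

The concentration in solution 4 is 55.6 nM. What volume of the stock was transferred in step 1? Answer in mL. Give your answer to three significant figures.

0.375 mL

Step 1: v brought to 4 mL → factor = 4 mL/v
Step 2: 0.35 mL brought to 18.7 mL → factor 18.7/0.35 = 53.429
Step 3: 0.32 mL + 10.5 mL = 10.82 mL total → factor 10.82/0.32 = 33.812
Step 4: 4.2 mL + 5.6 mL = 9.8 mL total → factor 9.8/4.2 = 2.3333
Product of known-step factors = 4215.3
Overall factor = 2.50 mM / (55.6 nM) = 44964
Step-1 factor = 44964 / 4215.3 = 10.667
v = 4 mL / 10.667 = 0.375 mL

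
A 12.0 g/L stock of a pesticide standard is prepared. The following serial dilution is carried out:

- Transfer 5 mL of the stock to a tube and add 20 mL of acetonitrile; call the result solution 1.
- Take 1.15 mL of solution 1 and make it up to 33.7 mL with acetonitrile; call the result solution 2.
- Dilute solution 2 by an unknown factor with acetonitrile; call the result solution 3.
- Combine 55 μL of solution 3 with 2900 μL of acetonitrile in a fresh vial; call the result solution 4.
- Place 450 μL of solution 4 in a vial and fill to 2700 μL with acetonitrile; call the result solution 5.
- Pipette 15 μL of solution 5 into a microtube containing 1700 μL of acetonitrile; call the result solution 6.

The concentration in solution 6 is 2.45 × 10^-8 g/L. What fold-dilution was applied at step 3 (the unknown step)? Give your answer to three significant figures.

Step 1: 5 mL + 20 mL = 25 mL total → factor 25/5 = 5
Step 2: 1.15 mL brought to 33.7 mL → factor 33.7/1.15 = 29.304
Step 3: unknown factor x
Step 4: 55 μL + 2900 μL = 2955 μL total → factor 2955/55 = 53.727
Step 5: 450 μL brought to 2700 μL → factor 2700/450 = 6
Step 6: 15 μL + 1700 μL = 1715 μL total → factor 1715/15 = 114.33
Product of known-step factors = 5.4003 × 10^6
Overall factor = 12.0 g/L / (2.45 × 10^-8 g/L) = 4.898 × 10^8
x = 4.898 × 10^8 / 5.4003 × 10^6 = 90.7

90.7-fold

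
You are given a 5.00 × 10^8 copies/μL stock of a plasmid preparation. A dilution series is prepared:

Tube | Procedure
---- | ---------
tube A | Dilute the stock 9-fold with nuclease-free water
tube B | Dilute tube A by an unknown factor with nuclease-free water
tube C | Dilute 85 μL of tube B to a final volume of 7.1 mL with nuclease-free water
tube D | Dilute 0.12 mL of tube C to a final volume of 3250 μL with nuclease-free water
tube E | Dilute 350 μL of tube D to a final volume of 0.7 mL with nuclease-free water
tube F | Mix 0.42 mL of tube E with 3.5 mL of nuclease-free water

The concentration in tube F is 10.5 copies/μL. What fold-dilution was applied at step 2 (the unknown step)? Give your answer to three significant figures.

125-fold

Step 1: 9-fold → factor 9
Step 2: unknown factor x
Step 3: 85 μL brought to 7.1 mL → factor 7100/85 = 83.529
Step 4: 0.12 mL brought to 3250 μL → factor 3.25/0.12 = 27.083
Step 5: 350 μL brought to 0.7 mL → factor 700/350 = 2
Step 6: 0.42 mL + 3.5 mL = 3.92 mL total → factor 3.92/0.42 = 9.3333
Product of known-step factors = 3.8006 × 10^5
Overall factor = 5.00 × 10^8 copies/μL / (10.5 copies/μL) = 4.7619 × 10^7
x = 4.7619 × 10^7 / 3.8006 × 10^5 = 125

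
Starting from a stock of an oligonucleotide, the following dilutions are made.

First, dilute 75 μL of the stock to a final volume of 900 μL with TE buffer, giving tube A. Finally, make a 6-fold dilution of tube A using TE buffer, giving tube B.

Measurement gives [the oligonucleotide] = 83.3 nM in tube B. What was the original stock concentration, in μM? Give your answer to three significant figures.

6.00 μM

Step 1: 75 μL brought to 900 μL → factor 900/75 = 12
Step 2: 6-fold → factor 6
Overall dilution factor = 12 × 6 = 72
Stock = 83.3 nM × 72 = 5998 nM = 6.00 μM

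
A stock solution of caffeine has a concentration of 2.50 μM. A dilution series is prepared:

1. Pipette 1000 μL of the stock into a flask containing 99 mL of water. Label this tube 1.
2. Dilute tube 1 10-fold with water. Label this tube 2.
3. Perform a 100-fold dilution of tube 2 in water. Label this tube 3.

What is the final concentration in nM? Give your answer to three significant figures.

Step 1: 1000 μL + 99 mL = 1 × 10^5 μL total → factor 1 × 10^5/1000 = 100
Step 2: 10-fold → factor 10
Step 3: 100-fold → factor 100
Overall dilution factor = 100 × 10 × 100 = 1 × 10^5
Final = 2.50 μM / 1 × 10^5 = 2.500 × 10^-5 μM = 0.0250 nM

0.0250 nM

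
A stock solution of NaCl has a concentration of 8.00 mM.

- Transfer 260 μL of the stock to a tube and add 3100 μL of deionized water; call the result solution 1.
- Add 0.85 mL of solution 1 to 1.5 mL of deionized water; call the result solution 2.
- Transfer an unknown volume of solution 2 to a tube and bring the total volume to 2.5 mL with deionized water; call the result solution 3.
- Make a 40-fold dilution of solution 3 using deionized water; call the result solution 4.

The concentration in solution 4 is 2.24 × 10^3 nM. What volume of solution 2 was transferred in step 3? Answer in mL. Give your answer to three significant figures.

1.00 mL

Step 1: 260 μL + 3100 μL = 3360 μL total → factor 3360/260 = 12.923
Step 2: 0.85 mL + 1.5 mL = 2.35 mL total → factor 2.35/0.85 = 2.7647
Step 3: v brought to 2.5 mL → factor = 2.5 mL/v
Step 4: 40-fold → factor 40
Product of known-step factors = 1429.1
Overall factor = 8.00 mM / (2.24 × 10^3 nM) = 3571.4
Step-3 factor = 3571.4 / 1429.1 = 2.499
v = 2.5 mL / 2.499 = 1.00 mL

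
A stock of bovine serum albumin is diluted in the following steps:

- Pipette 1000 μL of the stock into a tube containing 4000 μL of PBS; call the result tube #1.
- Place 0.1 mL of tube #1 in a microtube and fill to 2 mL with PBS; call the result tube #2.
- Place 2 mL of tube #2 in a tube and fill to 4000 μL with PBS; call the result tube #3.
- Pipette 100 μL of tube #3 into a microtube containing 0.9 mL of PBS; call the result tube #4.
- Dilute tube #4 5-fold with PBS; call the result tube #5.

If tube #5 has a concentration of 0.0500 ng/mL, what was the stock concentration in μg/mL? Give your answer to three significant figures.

Step 1: 1000 μL + 4000 μL = 5000 μL total → factor 5000/1000 = 5
Step 2: 0.1 mL brought to 2 mL → factor 2/0.1 = 20
Step 3: 2 mL brought to 4000 μL → factor 4/2 = 2
Step 4: 100 μL + 0.9 mL = 1000 μL total → factor 1000/100 = 10
Step 5: 5-fold → factor 5
Overall dilution factor = 5 × 20 × 2 × 10 × 5 = 10000
Stock = 0.0500 ng/mL × 10000 = 500.0 ng/mL = 0.500 μg/mL

0.500 μg/mL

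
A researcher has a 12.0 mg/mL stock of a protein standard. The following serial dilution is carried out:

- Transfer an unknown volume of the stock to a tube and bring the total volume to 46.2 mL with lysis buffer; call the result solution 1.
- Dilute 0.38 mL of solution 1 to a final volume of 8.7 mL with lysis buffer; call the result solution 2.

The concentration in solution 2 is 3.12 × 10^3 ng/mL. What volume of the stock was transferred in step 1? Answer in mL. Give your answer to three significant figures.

Step 1: v brought to 46.2 mL → factor = 46.2 mL/v
Step 2: 0.38 mL brought to 8.7 mL → factor 8.7/0.38 = 22.895
Product of known-step factors = 22.895
Overall factor = 12.0 mg/mL / (3.12 × 10^3 ng/mL) = 3846.2
Step-1 factor = 3846.2 / 22.895 = 167.99
v = 46.2 mL / 167.99 = 0.275 mL

0.275 mL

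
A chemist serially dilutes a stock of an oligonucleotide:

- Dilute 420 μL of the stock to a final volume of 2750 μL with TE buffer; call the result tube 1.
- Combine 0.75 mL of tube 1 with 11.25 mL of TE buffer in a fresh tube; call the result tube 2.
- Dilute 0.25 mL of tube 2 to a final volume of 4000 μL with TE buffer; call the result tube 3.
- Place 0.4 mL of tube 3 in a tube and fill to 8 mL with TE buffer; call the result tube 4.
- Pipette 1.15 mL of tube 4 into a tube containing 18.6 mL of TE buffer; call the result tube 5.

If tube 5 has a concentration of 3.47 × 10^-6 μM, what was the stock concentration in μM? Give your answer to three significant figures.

Step 1: 420 μL brought to 2750 μL → factor 2750/420 = 6.5476
Step 2: 0.75 mL + 11.25 mL = 12 mL total → factor 12/0.75 = 16
Step 3: 0.25 mL brought to 4000 μL → factor 4/0.25 = 16
Step 4: 0.4 mL brought to 8 mL → factor 8/0.4 = 20
Step 5: 1.15 mL + 18.6 mL = 19.75 mL total → factor 19.75/1.15 = 17.174
Overall dilution factor = 6.5476 × 16 × 16 × 20 × 17.174 = 5.7573 × 10^5
Stock = 3.47 × 10^-6 μM × 5.7573 × 10^5 = 2.00 μM

2.00 μM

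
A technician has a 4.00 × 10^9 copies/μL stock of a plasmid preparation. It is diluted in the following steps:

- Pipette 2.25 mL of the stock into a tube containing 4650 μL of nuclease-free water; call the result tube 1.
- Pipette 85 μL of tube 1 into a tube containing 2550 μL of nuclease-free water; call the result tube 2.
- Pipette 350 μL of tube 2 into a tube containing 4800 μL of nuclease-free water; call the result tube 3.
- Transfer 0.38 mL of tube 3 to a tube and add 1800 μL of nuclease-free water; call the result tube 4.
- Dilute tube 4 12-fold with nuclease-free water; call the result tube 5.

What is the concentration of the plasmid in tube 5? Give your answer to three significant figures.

4.15 × 10^4 copies/μL

Step 1: 2.25 mL + 4650 μL = 6.9 mL total → factor 6.9/2.25 = 3.0667
Step 2: 85 μL + 2550 μL = 2635 μL total → factor 2635/85 = 31
Step 3: 350 μL + 4800 μL = 5150 μL total → factor 5150/350 = 14.714
Step 4: 0.38 mL + 1800 μL = 2.18 mL total → factor 2.18/0.38 = 5.7368
Step 5: 12-fold → factor 12
Overall dilution factor = 3.0667 × 31 × 14.714 × 5.7368 × 12 = 96299
Final = 4.00 × 10^9 copies/μL / 96299 = 4.15 × 10^4 copies/μL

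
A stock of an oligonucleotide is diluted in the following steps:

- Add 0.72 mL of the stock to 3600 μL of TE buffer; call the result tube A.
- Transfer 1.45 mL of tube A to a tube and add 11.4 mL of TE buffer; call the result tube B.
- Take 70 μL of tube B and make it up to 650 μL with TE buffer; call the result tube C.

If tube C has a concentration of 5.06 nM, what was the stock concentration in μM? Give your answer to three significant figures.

Step 1: 0.72 mL + 3600 μL = 4.32 mL total → factor 4.32/0.72 = 6
Step 2: 1.45 mL + 11.4 mL = 12.85 mL total → factor 12.85/1.45 = 8.8621
Step 3: 70 μL brought to 650 μL → factor 650/70 = 9.2857
Overall dilution factor = 6 × 8.8621 × 9.2857 = 493.74
Stock = 5.06 nM × 493.74 = 2498 nM = 2.50 μM

2.50 μM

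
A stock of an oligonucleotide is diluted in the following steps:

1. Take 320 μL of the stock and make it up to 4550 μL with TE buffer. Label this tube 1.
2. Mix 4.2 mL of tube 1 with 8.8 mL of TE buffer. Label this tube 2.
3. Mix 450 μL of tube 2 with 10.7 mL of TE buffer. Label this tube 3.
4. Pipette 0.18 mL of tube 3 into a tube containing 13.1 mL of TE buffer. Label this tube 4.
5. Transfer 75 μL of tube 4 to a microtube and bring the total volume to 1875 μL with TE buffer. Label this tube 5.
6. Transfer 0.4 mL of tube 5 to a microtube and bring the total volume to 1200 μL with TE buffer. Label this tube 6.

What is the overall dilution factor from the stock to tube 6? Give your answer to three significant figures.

6.03 × 10^6

Step 1: 320 μL brought to 4550 μL → factor 4550/320 = 14.219
Step 2: 4.2 mL + 8.8 mL = 13 mL total → factor 13/4.2 = 3.0952
Step 3: 450 μL + 10.7 mL = 11150 μL total → factor 11150/450 = 24.778
Step 4: 0.18 mL + 13.1 mL = 13.28 mL total → factor 13.28/0.18 = 73.778
Step 5: 75 μL brought to 1875 μL → factor 1875/75 = 25
Step 6: 0.4 mL brought to 1200 μL → factor 1.2/0.4 = 3
Overall dilution factor = 14.219 × 3.0952 × 24.778 × 73.778 × 25 × 3 = 6.034 × 10^6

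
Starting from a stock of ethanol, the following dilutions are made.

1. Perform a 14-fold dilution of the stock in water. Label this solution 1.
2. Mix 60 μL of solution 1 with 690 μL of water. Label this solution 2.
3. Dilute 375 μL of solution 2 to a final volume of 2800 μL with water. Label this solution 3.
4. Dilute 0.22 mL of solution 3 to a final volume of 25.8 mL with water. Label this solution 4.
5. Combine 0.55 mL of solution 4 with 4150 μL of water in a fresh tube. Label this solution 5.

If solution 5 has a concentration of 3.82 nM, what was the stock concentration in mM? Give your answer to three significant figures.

Step 1: 14-fold → factor 14
Step 2: 60 μL + 690 μL = 750 μL total → factor 750/60 = 12.5
Step 3: 375 μL brought to 2800 μL → factor 2800/375 = 7.4667
Step 4: 0.22 mL brought to 25.8 mL → factor 25.8/0.22 = 117.27
Step 5: 0.55 mL + 4150 μL = 4.7 mL total → factor 4.7/0.55 = 8.5455
Overall dilution factor = 14 × 12.5 × 7.4667 × 117.27 × 8.5455 = 1.3095 × 10^6
Stock = 3.82 nM × 1.3095 × 10^6 = 5.002 × 10^6 nM = 5.00 mM

5.00 mM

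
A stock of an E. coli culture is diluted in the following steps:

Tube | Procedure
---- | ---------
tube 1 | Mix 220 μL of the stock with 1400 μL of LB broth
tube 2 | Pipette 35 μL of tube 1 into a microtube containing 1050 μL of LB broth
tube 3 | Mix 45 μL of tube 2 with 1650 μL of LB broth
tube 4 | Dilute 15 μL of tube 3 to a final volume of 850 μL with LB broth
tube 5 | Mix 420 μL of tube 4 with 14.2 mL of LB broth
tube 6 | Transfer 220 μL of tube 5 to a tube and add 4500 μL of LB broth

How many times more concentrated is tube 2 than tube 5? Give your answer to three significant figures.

7.43 × 10^4

Step 1: 220 μL + 1400 μL = 1620 μL total → factor 1620/220 = 7.3636
Step 2: 35 μL + 1050 μL = 1085 μL total → factor 1085/35 = 31
Step 3: 45 μL + 1650 μL = 1695 μL total → factor 1695/45 = 37.667
Step 4: 15 μL brought to 850 μL → factor 850/15 = 56.667
Step 5: 420 μL + 14.2 mL = 14620 μL total → factor 14620/420 = 34.81
Dilution factor to tube 2 = 228.27; to tube 5 = 1.696 × 10^7
[tube 2]/[tube 5] = (factor to tube 5)/(factor to tube 2) = 1.696 × 10^7/228.27 = 7.43 × 10^4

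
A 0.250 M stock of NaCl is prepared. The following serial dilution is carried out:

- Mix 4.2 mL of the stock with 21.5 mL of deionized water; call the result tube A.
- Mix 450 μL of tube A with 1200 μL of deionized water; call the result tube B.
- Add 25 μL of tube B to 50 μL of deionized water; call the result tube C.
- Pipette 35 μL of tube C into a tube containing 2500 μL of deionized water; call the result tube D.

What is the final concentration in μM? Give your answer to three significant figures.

Step 1: 4.2 mL + 21.5 mL = 25.7 mL total → factor 25.7/4.2 = 6.119
Step 2: 450 μL + 1200 μL = 1650 μL total → factor 1650/450 = 3.6667
Step 3: 25 μL + 50 μL = 75 μL total → factor 75/25 = 3
Step 4: 35 μL + 2500 μL = 2535 μL total → factor 2535/35 = 72.429
Overall dilution factor = 6.119 × 3.6667 × 3 × 72.429 = 4875.1
Final = 0.250 M / 4875.1 = 5.128 × 10^-5 M = 51.3 μM

51.3 μM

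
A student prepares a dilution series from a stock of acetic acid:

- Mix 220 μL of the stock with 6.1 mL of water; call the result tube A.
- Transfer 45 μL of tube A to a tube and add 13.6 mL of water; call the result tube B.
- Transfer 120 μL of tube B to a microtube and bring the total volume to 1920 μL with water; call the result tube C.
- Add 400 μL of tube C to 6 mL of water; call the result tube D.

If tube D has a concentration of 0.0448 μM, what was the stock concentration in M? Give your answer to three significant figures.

Step 1: 220 μL + 6.1 mL = 6320 μL total → factor 6320/220 = 28.727
Step 2: 45 μL + 13.6 mL = 13645 μL total → factor 13645/45 = 303.22
Step 3: 120 μL brought to 1920 μL → factor 1920/120 = 16
Step 4: 400 μL + 6 mL = 6400 μL total → factor 6400/400 = 16
Overall dilution factor = 28.727 × 303.22 × 16 × 16 = 2.23 × 10^6
Stock = 0.0448 μM × 2.23 × 10^6 = 9.990 × 10^4 μM = 0.0999 M

0.0999 M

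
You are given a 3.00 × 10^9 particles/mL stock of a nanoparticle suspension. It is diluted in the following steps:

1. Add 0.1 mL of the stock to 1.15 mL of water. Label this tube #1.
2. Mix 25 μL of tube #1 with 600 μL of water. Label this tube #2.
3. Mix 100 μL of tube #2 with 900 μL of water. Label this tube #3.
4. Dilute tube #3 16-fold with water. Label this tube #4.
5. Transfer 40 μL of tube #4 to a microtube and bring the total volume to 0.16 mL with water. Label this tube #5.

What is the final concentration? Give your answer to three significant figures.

1.50 × 10^4 particles/mL

Step 1: 0.1 mL + 1.15 mL = 1.25 mL total → factor 1.25/0.1 = 12.5
Step 2: 25 μL + 600 μL = 625 μL total → factor 625/25 = 25
Step 3: 100 μL + 900 μL = 1000 μL total → factor 1000/100 = 10
Step 4: 16-fold → factor 16
Step 5: 40 μL brought to 0.16 mL → factor 160/40 = 4
Overall dilution factor = 12.5 × 25 × 10 × 16 × 4 = 2 × 10^5
Final = 3.00 × 10^9 particles/mL / 2 × 10^5 = 1.50 × 10^4 particles/mL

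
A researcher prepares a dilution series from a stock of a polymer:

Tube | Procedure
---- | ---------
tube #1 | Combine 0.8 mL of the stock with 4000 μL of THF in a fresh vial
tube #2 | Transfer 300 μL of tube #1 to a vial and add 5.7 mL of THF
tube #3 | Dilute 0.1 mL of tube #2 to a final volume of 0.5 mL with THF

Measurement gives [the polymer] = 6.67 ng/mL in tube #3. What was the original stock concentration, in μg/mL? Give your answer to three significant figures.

4.00 μg/mL

Step 1: 0.8 mL + 4000 μL = 4.8 mL total → factor 4.8/0.8 = 6
Step 2: 300 μL + 5.7 mL = 6000 μL total → factor 6000/300 = 20
Step 3: 0.1 mL brought to 0.5 mL → factor 0.5/0.1 = 5
Overall dilution factor = 6 × 20 × 5 = 600
Stock = 6.67 ng/mL × 600 = 4002 ng/mL = 4.00 μg/mL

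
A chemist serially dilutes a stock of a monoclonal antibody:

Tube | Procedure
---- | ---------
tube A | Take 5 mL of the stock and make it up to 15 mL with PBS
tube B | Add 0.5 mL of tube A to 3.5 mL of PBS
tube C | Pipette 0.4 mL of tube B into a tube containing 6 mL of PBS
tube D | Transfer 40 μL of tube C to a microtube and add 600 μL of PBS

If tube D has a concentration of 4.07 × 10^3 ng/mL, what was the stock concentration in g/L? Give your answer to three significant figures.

25.0 g/L

Step 1: 5 mL brought to 15 mL → factor 15/5 = 3
Step 2: 0.5 mL + 3.5 mL = 4 mL total → factor 4/0.5 = 8
Step 3: 0.4 mL + 6 mL = 6.4 mL total → factor 6.4/0.4 = 16
Step 4: 40 μL + 600 μL = 640 μL total → factor 640/40 = 16
Overall dilution factor = 3 × 8 × 16 × 16 = 6144
Stock = 4.07 × 10^3 ng/mL × 6144 = 2.501 × 10^7 ng/mL = 25.0 g/L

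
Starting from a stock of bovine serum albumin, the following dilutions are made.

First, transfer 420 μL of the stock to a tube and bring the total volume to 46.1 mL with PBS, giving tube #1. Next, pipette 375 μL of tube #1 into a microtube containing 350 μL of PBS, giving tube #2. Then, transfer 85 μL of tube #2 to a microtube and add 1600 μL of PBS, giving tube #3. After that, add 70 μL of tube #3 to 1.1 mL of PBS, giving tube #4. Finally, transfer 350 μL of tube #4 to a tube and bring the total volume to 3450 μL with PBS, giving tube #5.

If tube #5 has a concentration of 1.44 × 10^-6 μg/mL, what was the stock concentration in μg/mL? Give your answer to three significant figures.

Step 1: 420 μL brought to 46.1 mL → factor 46100/420 = 109.76
Step 2: 375 μL + 350 μL = 725 μL total → factor 725/375 = 1.9333
Step 3: 85 μL + 1600 μL = 1685 μL total → factor 1685/85 = 19.824
Step 4: 70 μL + 1.1 mL = 1170 μL total → factor 1170/70 = 16.714
Step 5: 350 μL brought to 3450 μL → factor 3450/350 = 9.8571
Overall dilution factor = 109.76 × 1.9333 × 19.824 × 16.714 × 9.8571 = 6.9307 × 10^5
Stock = 1.44 × 10^-6 μg/mL × 6.9307 × 10^5 = 0.998 μg/mL

0.998 μg/mL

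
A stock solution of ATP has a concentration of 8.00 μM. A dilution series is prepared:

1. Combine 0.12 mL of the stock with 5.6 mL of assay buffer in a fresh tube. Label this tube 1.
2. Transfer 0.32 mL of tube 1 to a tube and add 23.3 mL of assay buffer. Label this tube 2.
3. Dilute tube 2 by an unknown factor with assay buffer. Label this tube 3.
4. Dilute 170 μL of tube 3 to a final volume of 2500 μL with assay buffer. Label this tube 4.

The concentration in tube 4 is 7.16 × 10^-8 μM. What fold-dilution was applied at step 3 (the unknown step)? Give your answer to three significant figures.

2.16 × 10^3-fold

Step 1: 0.12 mL + 5.6 mL = 5.72 mL total → factor 5.72/0.12 = 47.667
Step 2: 0.32 mL + 23.3 mL = 23.62 mL total → factor 23.62/0.32 = 73.812
Step 3: unknown factor x
Step 4: 170 μL brought to 2500 μL → factor 2500/170 = 14.706
Product of known-step factors = 51741
Overall factor = 8.00 μM / (7.16 × 10^-8 μM) = 1.1173 × 10^8
x = 1.1173 × 10^8 / 51741 = 2.16 × 10^3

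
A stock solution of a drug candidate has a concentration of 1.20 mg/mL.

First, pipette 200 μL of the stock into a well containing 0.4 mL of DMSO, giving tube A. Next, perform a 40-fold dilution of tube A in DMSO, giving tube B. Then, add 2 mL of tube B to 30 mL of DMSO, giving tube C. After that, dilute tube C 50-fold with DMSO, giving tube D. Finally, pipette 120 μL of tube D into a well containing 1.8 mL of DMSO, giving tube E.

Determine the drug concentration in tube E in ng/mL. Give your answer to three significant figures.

Step 1: 200 μL + 0.4 mL = 600 μL total → factor 600/200 = 3
Step 2: 40-fold → factor 40
Step 3: 2 mL + 30 mL = 32 mL total → factor 32/2 = 16
Step 4: 50-fold → factor 50
Step 5: 120 μL + 1.8 mL = 1920 μL total → factor 1920/120 = 16
Overall dilution factor = 3 × 40 × 16 × 50 × 16 = 1.536 × 10^6
Final = 1.20 mg/mL / 1.536 × 10^6 = 7.813 × 10^-7 mg/mL = 0.781 ng/mL

0.781 ng/mL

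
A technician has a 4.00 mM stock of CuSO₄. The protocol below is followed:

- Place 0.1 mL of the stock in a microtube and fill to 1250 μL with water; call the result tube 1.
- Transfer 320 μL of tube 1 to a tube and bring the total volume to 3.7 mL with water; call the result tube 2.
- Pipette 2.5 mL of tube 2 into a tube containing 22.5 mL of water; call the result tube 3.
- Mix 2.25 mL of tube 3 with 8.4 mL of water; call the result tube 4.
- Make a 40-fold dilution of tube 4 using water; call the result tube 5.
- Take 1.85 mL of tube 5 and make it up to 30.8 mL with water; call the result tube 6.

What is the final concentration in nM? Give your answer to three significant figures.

0.878 nM

Step 1: 0.1 mL brought to 1250 μL → factor 1.25/0.1 = 12.5
Step 2: 320 μL brought to 3.7 mL → factor 3700/320 = 11.562
Step 3: 2.5 mL + 22.5 mL = 25 mL total → factor 25/2.5 = 10
Step 4: 2.25 mL + 8.4 mL = 10.65 mL total → factor 10.65/2.25 = 4.7333
Step 5: 40-fold → factor 40
Step 6: 1.85 mL brought to 30.8 mL → factor 30.8/1.85 = 16.649
Overall dilution factor = 12.5 × 11.562 × 10 × 4.7333 × 40 × 16.649 = 4.5558 × 10^6
Final = 4.00 mM / 4.5558 × 10^6 = 8.780 × 10^-7 mM = 0.878 nM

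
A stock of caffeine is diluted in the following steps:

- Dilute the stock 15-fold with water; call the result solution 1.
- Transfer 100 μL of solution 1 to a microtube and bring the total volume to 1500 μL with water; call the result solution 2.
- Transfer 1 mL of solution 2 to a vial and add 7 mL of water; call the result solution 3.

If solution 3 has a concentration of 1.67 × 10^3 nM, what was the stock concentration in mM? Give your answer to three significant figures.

Step 1: 15-fold → factor 15
Step 2: 100 μL brought to 1500 μL → factor 1500/100 = 15
Step 3: 1 mL + 7 mL = 8 mL total → factor 8/1 = 8
Overall dilution factor = 15 × 15 × 8 = 1800
Stock = 1.67 × 10^3 nM × 1800 = 3.006 × 10^6 nM = 3.01 mM

3.01 mM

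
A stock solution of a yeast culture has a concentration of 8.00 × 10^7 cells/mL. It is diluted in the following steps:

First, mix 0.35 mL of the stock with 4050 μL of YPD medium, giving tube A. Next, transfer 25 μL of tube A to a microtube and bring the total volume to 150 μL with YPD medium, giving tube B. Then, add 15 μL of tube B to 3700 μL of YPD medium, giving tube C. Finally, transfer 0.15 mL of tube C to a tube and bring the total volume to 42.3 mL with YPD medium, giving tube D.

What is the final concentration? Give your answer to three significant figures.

Step 1: 0.35 mL + 4050 μL = 4.4 mL total → factor 4.4/0.35 = 12.571
Step 2: 25 μL brought to 150 μL → factor 150/25 = 6
Step 3: 15 μL + 3700 μL = 3715 μL total → factor 3715/15 = 247.67
Step 4: 0.15 mL brought to 42.3 mL → factor 42.3/0.15 = 282
Overall dilution factor = 12.571 × 6 × 247.67 × 282 = 5.2681 × 10^6
Final = 8.00 × 10^7 cells/mL / 5.2681 × 10^6 = 15.2 cells/mL

15.2 cells/mL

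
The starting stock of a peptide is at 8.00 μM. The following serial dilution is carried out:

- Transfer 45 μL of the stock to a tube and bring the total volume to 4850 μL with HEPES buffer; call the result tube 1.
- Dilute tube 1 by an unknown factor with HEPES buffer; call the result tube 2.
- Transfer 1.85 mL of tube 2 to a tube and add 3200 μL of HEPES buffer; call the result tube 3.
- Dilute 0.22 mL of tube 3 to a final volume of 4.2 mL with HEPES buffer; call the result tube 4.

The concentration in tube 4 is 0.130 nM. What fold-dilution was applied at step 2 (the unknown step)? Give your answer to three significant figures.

11.0-fold

Step 1: 45 μL brought to 4850 μL → factor 4850/45 = 107.78
Step 2: unknown factor x
Step 3: 1.85 mL + 3200 μL = 5.05 mL total → factor 5.05/1.85 = 2.7297
Step 4: 0.22 mL brought to 4.2 mL → factor 4.2/0.22 = 19.091
Product of known-step factors = 5616.6
Overall factor = 8.00 μM / (0.130 nM) = 61538
x = 61538 / 5616.6 = 11.0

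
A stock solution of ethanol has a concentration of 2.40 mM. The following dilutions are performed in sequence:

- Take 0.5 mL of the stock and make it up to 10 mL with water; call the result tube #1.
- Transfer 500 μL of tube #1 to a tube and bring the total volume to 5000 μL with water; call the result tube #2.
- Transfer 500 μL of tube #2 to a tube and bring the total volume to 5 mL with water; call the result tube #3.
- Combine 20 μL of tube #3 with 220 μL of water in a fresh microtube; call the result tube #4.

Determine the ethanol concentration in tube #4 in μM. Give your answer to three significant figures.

0.100 μM

Step 1: 0.5 mL brought to 10 mL → factor 10/0.5 = 20
Step 2: 500 μL brought to 5000 μL → factor 5000/500 = 10
Step 3: 500 μL brought to 5 mL → factor 5000/500 = 10
Step 4: 20 μL + 220 μL = 240 μL total → factor 240/20 = 12
Overall dilution factor = 20 × 10 × 10 × 12 = 24000
Final = 2.40 mM / 24000 = 0.0001000 mM = 0.100 μM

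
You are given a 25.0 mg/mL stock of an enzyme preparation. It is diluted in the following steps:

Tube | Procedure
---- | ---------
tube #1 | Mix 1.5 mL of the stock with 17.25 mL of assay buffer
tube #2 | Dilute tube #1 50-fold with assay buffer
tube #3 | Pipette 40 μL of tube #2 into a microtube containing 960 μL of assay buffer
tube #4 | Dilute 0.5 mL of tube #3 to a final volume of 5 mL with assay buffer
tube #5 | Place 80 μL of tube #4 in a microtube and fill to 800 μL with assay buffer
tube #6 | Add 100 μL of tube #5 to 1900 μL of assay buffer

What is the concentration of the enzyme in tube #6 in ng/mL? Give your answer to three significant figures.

0.800 ng/mL

Step 1: 1.5 mL + 17.25 mL = 18.75 mL total → factor 18.75/1.5 = 12.5
Step 2: 50-fold → factor 50
Step 3: 40 μL + 960 μL = 1000 μL total → factor 1000/40 = 25
Step 4: 0.5 mL brought to 5 mL → factor 5/0.5 = 10
Step 5: 80 μL brought to 800 μL → factor 800/80 = 10
Step 6: 100 μL + 1900 μL = 2000 μL total → factor 2000/100 = 20
Overall dilution factor = 12.5 × 50 × 25 × 10 × 10 × 20 = 3.125 × 10^7
Final = 25.0 mg/mL / 3.125 × 10^7 = 8.000 × 10^-7 mg/mL = 0.800 ng/mL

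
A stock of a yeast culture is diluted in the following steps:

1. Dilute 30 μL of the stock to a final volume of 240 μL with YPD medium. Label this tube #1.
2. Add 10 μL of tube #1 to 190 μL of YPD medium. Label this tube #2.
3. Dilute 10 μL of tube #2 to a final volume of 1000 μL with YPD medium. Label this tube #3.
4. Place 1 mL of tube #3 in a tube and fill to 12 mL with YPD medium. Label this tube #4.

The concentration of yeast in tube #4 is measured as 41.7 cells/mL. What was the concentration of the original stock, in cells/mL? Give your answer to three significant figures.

8.01 × 10^6 cells/mL

Step 1: 30 μL brought to 240 μL → factor 240/30 = 8
Step 2: 10 μL + 190 μL = 200 μL total → factor 200/10 = 20
Step 3: 10 μL brought to 1000 μL → factor 1000/10 = 100
Step 4: 1 mL brought to 12 mL → factor 12/1 = 12
Overall dilution factor = 8 × 20 × 100 × 12 = 1.92 × 10^5
Stock = 41.7 cells/mL × 1.92 × 10^5 = 8.01 × 10^6 cells/mL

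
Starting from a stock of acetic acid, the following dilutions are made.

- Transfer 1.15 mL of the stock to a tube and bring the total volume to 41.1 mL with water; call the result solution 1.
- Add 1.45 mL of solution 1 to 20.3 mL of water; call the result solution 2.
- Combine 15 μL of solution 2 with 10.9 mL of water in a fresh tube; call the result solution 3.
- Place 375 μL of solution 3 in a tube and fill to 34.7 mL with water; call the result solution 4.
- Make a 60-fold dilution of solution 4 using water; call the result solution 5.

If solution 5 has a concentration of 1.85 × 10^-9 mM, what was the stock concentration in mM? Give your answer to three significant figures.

4.01 mM

Step 1: 1.15 mL brought to 41.1 mL → factor 41.1/1.15 = 35.739
Step 2: 1.45 mL + 20.3 mL = 21.75 mL total → factor 21.75/1.45 = 15
Step 3: 15 μL + 10.9 mL = 10915 μL total → factor 10915/15 = 727.67
Step 4: 375 μL brought to 34.7 mL → factor 34700/375 = 92.533
Step 5: 60-fold → factor 60
Overall dilution factor = 35.739 × 15 × 727.67 × 92.533 × 60 = 2.1658 × 10^9
Stock = 1.85 × 10^-9 mM × 2.1658 × 10^9 = 4.01 mM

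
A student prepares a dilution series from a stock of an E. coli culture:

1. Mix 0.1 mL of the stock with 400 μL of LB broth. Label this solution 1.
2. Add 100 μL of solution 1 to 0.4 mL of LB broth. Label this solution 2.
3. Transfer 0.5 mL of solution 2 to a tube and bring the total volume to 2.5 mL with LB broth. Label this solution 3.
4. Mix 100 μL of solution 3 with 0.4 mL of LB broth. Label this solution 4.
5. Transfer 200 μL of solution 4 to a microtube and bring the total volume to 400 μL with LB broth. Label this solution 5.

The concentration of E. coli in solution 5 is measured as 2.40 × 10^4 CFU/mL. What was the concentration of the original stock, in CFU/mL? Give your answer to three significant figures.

Step 1: 0.1 mL + 400 μL = 0.5 mL total → factor 0.5/0.1 = 5
Step 2: 100 μL + 0.4 mL = 500 μL total → factor 500/100 = 5
Step 3: 0.5 mL brought to 2.5 mL → factor 2.5/0.5 = 5
Step 4: 100 μL + 0.4 mL = 500 μL total → factor 500/100 = 5
Step 5: 200 μL brought to 400 μL → factor 400/200 = 2
Overall dilution factor = 5 × 5 × 5 × 5 × 2 = 1250
Stock = 2.40 × 10^4 CFU/mL × 1250 = 3.00 × 10^7 CFU/mL

3.00 × 10^7 CFU/mL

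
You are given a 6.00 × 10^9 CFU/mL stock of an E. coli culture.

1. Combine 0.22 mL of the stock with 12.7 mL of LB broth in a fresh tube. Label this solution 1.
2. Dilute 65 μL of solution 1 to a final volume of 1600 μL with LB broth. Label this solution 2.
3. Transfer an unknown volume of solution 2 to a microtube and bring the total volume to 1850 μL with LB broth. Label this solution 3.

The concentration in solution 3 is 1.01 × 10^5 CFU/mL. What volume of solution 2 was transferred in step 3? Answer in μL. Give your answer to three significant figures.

45.0 μL

Step 1: 0.22 mL + 12.7 mL = 12.92 mL total → factor 12.92/0.22 = 58.727
Step 2: 65 μL brought to 1600 μL → factor 1600/65 = 24.615
Step 3: v brought to 1850 μL → factor = 1850 μL/v
Product of known-step factors = 1445.6
Overall factor = 6.00 × 10^9 CFU/mL / (1.01 × 10^5 CFU/mL) = 59406
Step-3 factor = 59406 / 1445.6 = 41.094
v = 1850 μL / 41.094 = 45.0 μL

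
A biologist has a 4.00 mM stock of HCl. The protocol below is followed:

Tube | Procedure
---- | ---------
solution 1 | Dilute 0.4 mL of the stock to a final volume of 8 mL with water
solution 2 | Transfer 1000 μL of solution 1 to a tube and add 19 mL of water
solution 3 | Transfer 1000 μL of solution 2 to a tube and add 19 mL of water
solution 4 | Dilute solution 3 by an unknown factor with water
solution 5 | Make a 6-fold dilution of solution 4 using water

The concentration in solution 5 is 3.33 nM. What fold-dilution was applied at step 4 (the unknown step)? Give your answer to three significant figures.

25.0-fold

Step 1: 0.4 mL brought to 8 mL → factor 8/0.4 = 20
Step 2: 1000 μL + 19 mL = 20000 μL total → factor 20000/1000 = 20
Step 3: 1000 μL + 19 mL = 20000 μL total → factor 20000/1000 = 20
Step 4: unknown factor x
Step 5: 6-fold → factor 6
Product of known-step factors = 48000
Overall factor = 4.00 mM / (3.33 nM) = 1.2012 × 10^6
x = 1.2012 × 10^6 / 48000 = 25.0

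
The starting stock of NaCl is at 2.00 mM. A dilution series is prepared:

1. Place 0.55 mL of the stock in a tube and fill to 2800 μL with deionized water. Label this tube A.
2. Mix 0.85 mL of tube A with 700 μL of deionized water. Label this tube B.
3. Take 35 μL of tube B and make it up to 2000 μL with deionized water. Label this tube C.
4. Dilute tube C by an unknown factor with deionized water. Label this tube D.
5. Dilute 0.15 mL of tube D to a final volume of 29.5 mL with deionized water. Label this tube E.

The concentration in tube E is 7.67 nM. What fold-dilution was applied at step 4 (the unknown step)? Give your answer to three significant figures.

Step 1: 0.55 mL brought to 2800 μL → factor 2.8/0.55 = 5.0909
Step 2: 0.85 mL + 700 μL = 1.55 mL total → factor 1.55/0.85 = 1.8235
Step 3: 35 μL brought to 2000 μL → factor 2000/35 = 57.143
Step 4: unknown factor x
Step 5: 0.15 mL brought to 29.5 mL → factor 29.5/0.15 = 196.67
Product of known-step factors = 1.0433 × 10^5
Overall factor = 2.00 mM / (7.67 nM) = 2.6076 × 10^5
x = 2.6076 × 10^5 / 1.0433 × 10^5 = 2.50

2.50-fold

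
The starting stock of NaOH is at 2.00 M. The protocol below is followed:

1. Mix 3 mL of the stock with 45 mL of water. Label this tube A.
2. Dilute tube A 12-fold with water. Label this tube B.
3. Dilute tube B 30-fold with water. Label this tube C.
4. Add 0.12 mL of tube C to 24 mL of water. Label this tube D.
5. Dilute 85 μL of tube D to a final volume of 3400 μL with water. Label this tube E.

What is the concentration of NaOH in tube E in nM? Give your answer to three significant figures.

43.2 nM

Step 1: 3 mL + 45 mL = 48 mL total → factor 48/3 = 16
Step 2: 12-fold → factor 12
Step 3: 30-fold → factor 30
Step 4: 0.12 mL + 24 mL = 24.12 mL total → factor 24.12/0.12 = 201
Step 5: 85 μL brought to 3400 μL → factor 3400/85 = 40
Overall dilution factor = 16 × 12 × 30 × 201 × 40 = 4.631 × 10^7
Final = 2.00 M / 4.631 × 10^7 = 4.319 × 10^-8 M = 43.2 nM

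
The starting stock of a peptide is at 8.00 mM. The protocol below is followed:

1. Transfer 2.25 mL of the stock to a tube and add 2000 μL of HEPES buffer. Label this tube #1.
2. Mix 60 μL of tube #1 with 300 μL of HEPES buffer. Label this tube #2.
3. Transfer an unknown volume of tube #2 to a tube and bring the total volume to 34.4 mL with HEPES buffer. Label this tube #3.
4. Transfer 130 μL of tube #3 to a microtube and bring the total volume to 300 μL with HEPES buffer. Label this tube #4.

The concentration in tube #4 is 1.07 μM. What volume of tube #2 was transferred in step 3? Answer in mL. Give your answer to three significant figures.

0.120 mL

Step 1: 2.25 mL + 2000 μL = 4.25 mL total → factor 4.25/2.25 = 1.8889
Step 2: 60 μL + 300 μL = 360 μL total → factor 360/60 = 6
Step 3: v brought to 34.4 mL → factor = 34.4 mL/v
Step 4: 130 μL brought to 300 μL → factor 300/130 = 2.3077
Product of known-step factors = 26.154
Overall factor = 8.00 mM / (1.07 μM) = 7476.6
Step-3 factor = 7476.6 / 26.154 = 285.87
v = 34.4 mL / 285.87 = 0.120 mL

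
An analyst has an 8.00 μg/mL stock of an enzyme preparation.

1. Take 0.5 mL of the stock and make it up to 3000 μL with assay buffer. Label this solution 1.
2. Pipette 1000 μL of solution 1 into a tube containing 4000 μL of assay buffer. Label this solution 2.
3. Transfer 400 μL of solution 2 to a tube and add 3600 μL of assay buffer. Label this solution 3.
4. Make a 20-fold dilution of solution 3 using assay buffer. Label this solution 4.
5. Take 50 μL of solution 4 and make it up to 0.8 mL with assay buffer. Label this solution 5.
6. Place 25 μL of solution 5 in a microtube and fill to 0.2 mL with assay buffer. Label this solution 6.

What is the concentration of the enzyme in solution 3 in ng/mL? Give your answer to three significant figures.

26.7 ng/mL

Step 1: 0.5 mL brought to 3000 μL → factor 3/0.5 = 6
Step 2: 1000 μL + 4000 μL = 5000 μL total → factor 5000/1000 = 5
Step 3: 400 μL + 3600 μL = 4000 μL total → factor 4000/400 = 10
Dilution factor through solution 3 = 6 × 5 × 10 = 300
[solution 3] = 8.00 μg/mL / 300 = 0.02667 μg/mL = 26.7 ng/mL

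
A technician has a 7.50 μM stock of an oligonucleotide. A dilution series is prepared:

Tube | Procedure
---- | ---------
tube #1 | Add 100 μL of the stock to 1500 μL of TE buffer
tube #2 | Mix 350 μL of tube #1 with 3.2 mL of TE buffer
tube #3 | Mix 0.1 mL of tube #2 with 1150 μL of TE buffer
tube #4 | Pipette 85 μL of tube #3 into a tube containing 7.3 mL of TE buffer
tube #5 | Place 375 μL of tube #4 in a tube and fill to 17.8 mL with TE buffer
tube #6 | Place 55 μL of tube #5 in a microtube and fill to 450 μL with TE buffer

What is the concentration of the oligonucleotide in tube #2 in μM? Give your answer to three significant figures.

0.0462 μM

Step 1: 100 μL + 1500 μL = 1600 μL total → factor 1600/100 = 16
Step 2: 350 μL + 3.2 mL = 3550 μL total → factor 3550/350 = 10.143
Dilution factor through tube #2 = 16 × 10.143 = 162.29
[tube #2] = 7.50 μM / 162.29 = 0.0462 μM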